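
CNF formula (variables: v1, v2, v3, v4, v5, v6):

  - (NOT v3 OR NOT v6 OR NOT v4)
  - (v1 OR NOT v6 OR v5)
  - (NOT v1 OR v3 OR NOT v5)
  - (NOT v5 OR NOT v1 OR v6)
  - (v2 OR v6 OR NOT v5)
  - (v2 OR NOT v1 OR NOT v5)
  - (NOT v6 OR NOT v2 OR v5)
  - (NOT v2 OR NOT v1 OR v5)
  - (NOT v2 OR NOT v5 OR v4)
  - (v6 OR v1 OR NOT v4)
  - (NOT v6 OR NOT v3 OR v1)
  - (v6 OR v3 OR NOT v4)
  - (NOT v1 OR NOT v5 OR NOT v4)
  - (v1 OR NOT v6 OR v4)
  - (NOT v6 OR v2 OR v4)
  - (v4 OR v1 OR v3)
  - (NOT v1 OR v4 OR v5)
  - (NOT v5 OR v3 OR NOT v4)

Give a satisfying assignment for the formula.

v1 = True  v2 = False  v3 = False  v4 = True  v5 = False  v6 = True

Check each clause:
  1. (NOT v4 OR NOT v6 OR NOT v3) — NOT v3 is true.
  2. (NOT v6 OR v1 OR v5) — v1 is true.
  3. (NOT v1 OR v3 OR NOT v5) — NOT v5 is true.
  4. (v6 OR NOT v1 OR NOT v5) — NOT v5 is true.
  5. (v2 OR v6 OR NOT v5) — NOT v5 is true.
  6. (v2 OR NOT v1 OR NOT v5) — NOT v5 is true.
  7. (v5 OR NOT v6 OR NOT v2) — NOT v2 is true.
  8. (NOT v2 OR v5 OR NOT v1) — NOT v2 is true.
  9. (NOT v2 OR NOT v5 OR v4) — NOT v5 is true.
  10. (v1 OR NOT v4 OR v6) — v1 is true.
  11. (NOT v6 OR NOT v3 OR v1) — v1 is true.
  12. (v3 OR v6 OR NOT v4) — v6 is true.
  13. (NOT v5 OR NOT v1 OR NOT v4) — NOT v5 is true.
  14. (v4 OR NOT v6 OR v1) — v1 is true.
  15. (v4 OR NOT v6 OR v2) — v4 is true.
  16. (v3 OR v4 OR v1) — v1 is true.
  17. (NOT v1 OR v5 OR v4) — v4 is true.
  18. (NOT v5 OR v3 OR NOT v4) — NOT v5 is true.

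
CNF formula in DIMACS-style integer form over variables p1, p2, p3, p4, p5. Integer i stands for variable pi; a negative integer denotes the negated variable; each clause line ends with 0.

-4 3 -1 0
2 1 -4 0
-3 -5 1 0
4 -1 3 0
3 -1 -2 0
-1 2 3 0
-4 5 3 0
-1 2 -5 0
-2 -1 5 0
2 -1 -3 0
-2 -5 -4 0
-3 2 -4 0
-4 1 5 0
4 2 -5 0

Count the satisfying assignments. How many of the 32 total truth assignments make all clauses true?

6

Satisfying assignments:
  p1=F p2=F p3=F p4=F p5=F
  p1=F p2=F p3=T p4=F p5=F
  p1=F p2=T p3=F p4=F p5=F
  p1=F p2=T p3=F p4=F p5=T
  p1=F p2=T p3=T p4=F p5=F
  p1=T p2=T p3=T p4=F p5=T
Count: 6.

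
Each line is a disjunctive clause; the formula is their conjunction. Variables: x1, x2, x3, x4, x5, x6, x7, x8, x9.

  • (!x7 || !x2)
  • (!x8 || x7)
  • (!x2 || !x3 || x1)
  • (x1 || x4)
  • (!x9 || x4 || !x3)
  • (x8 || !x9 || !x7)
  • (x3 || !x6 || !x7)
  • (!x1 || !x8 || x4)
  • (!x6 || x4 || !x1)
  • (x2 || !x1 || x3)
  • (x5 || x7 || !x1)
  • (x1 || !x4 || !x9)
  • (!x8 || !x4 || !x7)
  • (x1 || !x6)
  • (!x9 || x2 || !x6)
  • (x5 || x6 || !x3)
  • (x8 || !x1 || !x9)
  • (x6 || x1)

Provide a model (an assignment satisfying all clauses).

x1=1, x2=0, x3=1, x4=0, x5=1, x6=0, x7=1, x8=0, x9=0

Check each clause:
  1. (!x2 || !x7) — !x2 is true.
  2. (!x8 || x7) — !x8 is true.
  3. (x1 || !x3 || !x2) — x1 is true.
  4. (x1 || x4) — x1 is true.
  5. (x4 || !x3 || !x9) — !x9 is true.
  6. (!x9 || !x7 || x8) — !x9 is true.
  7. (x3 || !x6 || !x7) — !x6 is true.
  8. (!x8 || !x1 || x4) — !x8 is true.
  9. (!x6 || !x1 || x4) — !x6 is true.
  10. (x2 || !x1 || x3) — x3 is true.
  11. (!x1 || x7 || x5) — x5 is true.
  12. (x1 || !x4 || !x9) — x1 is true.
  13. (!x8 || !x4 || !x7) — !x8 is true.
  14. (!x6 || x1) — x1 is true.
  15. (x2 || !x6 || !x9) — !x6 is true.
  16. (x6 || !x3 || x5) — x5 is true.
  17. (x8 || !x1 || !x9) — !x9 is true.
  18. (x1 || x6) — x1 is true.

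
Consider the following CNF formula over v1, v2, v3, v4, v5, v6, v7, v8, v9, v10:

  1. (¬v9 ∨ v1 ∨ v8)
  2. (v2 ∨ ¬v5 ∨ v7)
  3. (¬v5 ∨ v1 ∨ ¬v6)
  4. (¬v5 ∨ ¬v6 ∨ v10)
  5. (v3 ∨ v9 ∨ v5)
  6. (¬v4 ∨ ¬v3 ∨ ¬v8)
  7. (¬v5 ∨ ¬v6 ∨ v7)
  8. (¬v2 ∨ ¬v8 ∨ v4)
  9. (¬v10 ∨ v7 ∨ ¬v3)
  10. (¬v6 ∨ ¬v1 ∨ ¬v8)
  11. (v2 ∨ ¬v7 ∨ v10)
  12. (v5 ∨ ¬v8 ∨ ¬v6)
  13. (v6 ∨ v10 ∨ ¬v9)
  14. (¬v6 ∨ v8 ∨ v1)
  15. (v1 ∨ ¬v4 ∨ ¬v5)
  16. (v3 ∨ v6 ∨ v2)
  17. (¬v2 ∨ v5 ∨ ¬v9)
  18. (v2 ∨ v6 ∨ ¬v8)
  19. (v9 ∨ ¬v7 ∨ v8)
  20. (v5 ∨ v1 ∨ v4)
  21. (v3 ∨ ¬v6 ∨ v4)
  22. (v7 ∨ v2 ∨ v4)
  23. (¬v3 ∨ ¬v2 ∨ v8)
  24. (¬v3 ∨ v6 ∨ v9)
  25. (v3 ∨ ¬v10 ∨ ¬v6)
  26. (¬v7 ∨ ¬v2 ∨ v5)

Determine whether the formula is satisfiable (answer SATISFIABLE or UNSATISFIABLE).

SATISFIABLE

Set v1 = True and propagate.
Branch on v2: take v2 = True.
Try v3 = False.
The remaining clauses are satisfied by v4 = True, v5 = True, v6 = False, v7 = True, v8 = True, v9 = True, v10 = True.
So v1=True, v2=True, v3=False, v4=True, v5=True, v6=False, v7=True, v8=True, v9=True, v10=True is a satisfying assignment.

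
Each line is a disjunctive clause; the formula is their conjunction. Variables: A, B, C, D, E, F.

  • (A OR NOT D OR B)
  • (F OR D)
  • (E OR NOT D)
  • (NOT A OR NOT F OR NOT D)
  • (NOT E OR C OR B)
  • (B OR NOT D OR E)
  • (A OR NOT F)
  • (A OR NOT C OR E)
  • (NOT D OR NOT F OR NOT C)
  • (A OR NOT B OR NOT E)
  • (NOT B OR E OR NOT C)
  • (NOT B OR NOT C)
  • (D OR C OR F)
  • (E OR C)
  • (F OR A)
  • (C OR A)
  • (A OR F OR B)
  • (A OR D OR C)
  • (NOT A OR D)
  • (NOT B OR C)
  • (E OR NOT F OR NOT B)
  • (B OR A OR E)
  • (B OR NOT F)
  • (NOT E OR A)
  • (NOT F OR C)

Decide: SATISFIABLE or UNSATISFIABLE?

Set A = True and propagate.
  then D is forced to True.
  then E is forced to True.
  then F is forced to False.
The remaining clauses are satisfied by B = False, C = True.
Every clause has at least one true literal under this assignment.
So A=T, B=F, C=T, D=T, E=T, F=F is a satisfying assignment.

SATISFIABLE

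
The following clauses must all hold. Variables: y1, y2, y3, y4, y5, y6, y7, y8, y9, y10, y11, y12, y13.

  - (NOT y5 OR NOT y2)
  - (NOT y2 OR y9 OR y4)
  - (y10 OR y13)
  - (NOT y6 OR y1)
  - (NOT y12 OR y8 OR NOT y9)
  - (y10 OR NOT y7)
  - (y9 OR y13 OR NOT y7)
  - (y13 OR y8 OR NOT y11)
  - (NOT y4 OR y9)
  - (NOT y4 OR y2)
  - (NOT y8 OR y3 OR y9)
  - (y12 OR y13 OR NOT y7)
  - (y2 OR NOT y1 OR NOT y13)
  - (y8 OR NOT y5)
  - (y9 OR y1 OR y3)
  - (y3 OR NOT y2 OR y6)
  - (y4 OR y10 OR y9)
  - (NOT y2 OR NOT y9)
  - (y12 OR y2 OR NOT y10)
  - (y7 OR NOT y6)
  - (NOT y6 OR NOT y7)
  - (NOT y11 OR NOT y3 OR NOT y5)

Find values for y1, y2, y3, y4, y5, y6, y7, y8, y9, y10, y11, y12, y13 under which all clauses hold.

y1=False, y2=False, y3=False, y4=False, y5=False, y6=False, y7=True, y8=True, y9=True, y10=True, y11=False, y12=True, y13=False

Check each clause:
  1. (NOT y5 OR NOT y2) — NOT y5 is true.
  2. (y4 OR NOT y2 OR y9) — y9 is true.
  3. (y13 OR y10) — y10 is true.
  4. (y1 OR NOT y6) — NOT y6 is true.
  5. (NOT y9 OR NOT y12 OR y8) — y8 is true.
  6. (NOT y7 OR y10) — y10 is true.
  7. (y9 OR y13 OR NOT y7) — y9 is true.
  8. (y13 OR NOT y11 OR y8) — y8 is true.
  9. (NOT y4 OR y9) — y9 is true.
  10. (y2 OR NOT y4) — NOT y4 is true.
  11. (y3 OR NOT y8 OR y9) — y9 is true.
  12. (y13 OR NOT y7 OR y12) — y12 is true.
  13. (NOT y1 OR NOT y13 OR y2) — NOT y13 is true.
  14. (NOT y5 OR y8) — y8 is true.
  15. (y3 OR y9 OR y1) — y9 is true.
  16. (y3 OR NOT y2 OR y6) — NOT y2 is true.
  17. (y10 OR y4 OR y9) — y9 is true.
  18. (NOT y2 OR NOT y9) — NOT y2 is true.
  19. (NOT y10 OR y2 OR y12) — y12 is true.
  20. (NOT y6 OR y7) — NOT y6 is true.
  21. (NOT y7 OR NOT y6) — NOT y6 is true.
  22. (NOT y11 OR NOT y3 OR NOT y5) — NOT y3 is true.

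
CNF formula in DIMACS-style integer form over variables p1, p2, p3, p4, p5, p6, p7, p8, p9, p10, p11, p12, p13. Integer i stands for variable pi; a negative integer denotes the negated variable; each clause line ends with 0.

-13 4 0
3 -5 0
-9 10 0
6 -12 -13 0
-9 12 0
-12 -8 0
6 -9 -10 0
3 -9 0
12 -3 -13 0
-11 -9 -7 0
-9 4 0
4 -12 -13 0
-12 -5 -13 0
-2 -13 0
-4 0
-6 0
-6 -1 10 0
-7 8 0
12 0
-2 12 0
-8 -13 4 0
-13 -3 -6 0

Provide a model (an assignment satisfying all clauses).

p1=True, p2=True, p3=True, p4=False, p5=False, p6=False, p7=False, p8=False, p9=False, p10=True, p11=False, p12=True, p13=False

Check each clause:
  1. {¬p13, p4} — ¬p13 is true.
  2. {¬p5, p3} — p3 is true.
  3. {p10, ¬p9} — p10 is true.
  4. {p6, ¬p13, ¬p12} — ¬p13 is true.
  5. {¬p9, p12} — p12 is true.
  6. {¬p12, ¬p8} — ¬p8 is true.
  7. {¬p10, p6, ¬p9} — ¬p9 is true.
  8. {¬p9, p3} — p3 is true.
  9. {¬p3, ¬p13, p12} — ¬p13 is true.
  10. {¬p7, ¬p9, ¬p11} — ¬p7 is true.
  11. {¬p9, p4} — ¬p9 is true.
  12. {¬p13, p4, ¬p12} — ¬p13 is true.
  13. {¬p13, ¬p12, ¬p5} — ¬p5 is true.
  14. {¬p2, ¬p13} — ¬p13 is true.
  15. {¬p4} — ¬p4 is true.
  16. {¬p6} — ¬p6 is true.
  17. {¬p6, p10, ¬p1} — p10 is true.
  18. {p8, ¬p7} — ¬p7 is true.
  19. {p12} — p12 is true.
  20. {p12, ¬p2} — p12 is true.
  21. {¬p8, ¬p13, p4} — ¬p8 is true.
  22. {¬p3, ¬p13, ¬p6} — ¬p6 is true.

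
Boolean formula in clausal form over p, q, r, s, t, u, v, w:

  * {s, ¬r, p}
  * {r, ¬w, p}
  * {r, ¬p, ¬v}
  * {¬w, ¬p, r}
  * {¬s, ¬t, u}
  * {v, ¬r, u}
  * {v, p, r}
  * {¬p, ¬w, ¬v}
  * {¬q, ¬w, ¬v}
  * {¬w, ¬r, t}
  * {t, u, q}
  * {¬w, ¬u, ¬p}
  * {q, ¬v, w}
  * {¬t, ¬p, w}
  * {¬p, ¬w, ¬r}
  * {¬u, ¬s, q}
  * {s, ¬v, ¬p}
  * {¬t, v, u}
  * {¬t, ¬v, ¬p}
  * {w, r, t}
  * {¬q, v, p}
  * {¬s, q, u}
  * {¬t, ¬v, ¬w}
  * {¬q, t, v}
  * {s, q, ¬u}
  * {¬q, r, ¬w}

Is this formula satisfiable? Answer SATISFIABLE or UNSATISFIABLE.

SATISFIABLE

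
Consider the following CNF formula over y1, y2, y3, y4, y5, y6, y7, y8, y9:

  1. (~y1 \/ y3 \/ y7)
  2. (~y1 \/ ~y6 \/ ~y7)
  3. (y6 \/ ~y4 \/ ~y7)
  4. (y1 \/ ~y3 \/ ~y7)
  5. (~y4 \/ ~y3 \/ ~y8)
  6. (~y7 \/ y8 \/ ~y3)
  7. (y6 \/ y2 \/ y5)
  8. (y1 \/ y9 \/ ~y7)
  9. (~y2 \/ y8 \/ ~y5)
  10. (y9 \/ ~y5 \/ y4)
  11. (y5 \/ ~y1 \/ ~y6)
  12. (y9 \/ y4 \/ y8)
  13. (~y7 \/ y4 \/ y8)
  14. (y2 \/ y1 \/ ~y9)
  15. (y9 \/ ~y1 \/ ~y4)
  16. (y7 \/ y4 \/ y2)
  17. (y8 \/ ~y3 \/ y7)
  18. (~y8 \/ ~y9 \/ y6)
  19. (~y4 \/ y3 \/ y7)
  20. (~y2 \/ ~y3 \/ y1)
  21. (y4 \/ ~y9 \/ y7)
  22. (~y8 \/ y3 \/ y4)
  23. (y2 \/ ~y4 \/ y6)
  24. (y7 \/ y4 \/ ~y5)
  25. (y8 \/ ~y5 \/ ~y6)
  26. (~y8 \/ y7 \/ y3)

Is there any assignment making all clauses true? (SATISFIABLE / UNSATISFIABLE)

SATISFIABLE

Branch on y1: take y1 = True.
Branch on y2: take y2 = True.
The remaining clauses are satisfied by y3 = True, y4 = False, y5 = False, y6 = False, y7 = False, y8 = True, y9 = False.
So y1=1  y2=1  y3=1  y4=0  y5=0  y6=0  y7=0  y8=1  y9=0 is a satisfying assignment.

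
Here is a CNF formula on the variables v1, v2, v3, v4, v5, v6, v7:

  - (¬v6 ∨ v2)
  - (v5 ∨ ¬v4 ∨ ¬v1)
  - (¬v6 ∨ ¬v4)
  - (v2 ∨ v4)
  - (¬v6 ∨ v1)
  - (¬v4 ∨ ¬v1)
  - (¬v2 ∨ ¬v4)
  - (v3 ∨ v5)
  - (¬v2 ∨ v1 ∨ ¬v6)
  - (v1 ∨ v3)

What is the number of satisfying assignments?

20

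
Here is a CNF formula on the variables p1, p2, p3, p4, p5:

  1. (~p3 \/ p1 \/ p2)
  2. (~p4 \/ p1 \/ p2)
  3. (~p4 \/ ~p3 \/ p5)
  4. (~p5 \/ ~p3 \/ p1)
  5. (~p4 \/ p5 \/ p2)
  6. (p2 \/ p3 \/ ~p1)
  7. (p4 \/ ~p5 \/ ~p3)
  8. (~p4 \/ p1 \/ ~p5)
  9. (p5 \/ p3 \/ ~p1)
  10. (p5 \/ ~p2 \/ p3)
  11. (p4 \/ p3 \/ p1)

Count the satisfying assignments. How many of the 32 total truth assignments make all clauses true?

7

Satisfying assignments:
  p1=F p2=T p3=T p4=F p5=F
  p1=T p2=F p3=T p4=F p5=F
  p1=T p2=F p3=T p4=T p5=T
  p1=T p2=T p3=F p4=F p5=T
  p1=T p2=T p3=F p4=T p5=T
  p1=T p2=T p3=T p4=F p5=F
  p1=T p2=T p3=T p4=T p5=T
Count: 7.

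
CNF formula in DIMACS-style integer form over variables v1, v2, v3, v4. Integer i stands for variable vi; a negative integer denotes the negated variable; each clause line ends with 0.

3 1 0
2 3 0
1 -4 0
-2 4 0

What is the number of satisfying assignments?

The models are:
  v1=0 v2=0 v3=1 v4=0
  v1=1 v2=0 v3=1 v4=0
  v1=1 v2=0 v3=1 v4=1
  v1=1 v2=1 v3=0 v4=1
  v1=1 v2=1 v3=1 v4=1
That's 5 in total.

5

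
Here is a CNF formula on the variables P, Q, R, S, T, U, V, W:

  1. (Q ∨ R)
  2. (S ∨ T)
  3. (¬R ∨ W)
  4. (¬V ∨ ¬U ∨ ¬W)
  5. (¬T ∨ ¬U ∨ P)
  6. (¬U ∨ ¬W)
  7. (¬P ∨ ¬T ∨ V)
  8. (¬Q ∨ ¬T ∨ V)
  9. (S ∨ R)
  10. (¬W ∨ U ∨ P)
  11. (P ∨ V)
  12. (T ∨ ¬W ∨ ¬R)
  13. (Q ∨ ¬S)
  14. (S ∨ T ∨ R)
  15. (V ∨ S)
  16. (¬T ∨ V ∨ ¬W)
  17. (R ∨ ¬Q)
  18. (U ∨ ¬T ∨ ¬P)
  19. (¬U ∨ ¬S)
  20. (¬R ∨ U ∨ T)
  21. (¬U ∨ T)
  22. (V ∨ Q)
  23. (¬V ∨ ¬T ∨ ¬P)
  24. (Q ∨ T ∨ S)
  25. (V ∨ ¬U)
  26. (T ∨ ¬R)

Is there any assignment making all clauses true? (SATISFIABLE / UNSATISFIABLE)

T = True:
  V = True:
    propagation gives P=False, U=False, W=False, R=False; an empty clause results — contradiction.
  V = False:
    propagation gives P=False; an empty clause results — contradiction.
T = False:
  propagation gives S=True, Q=True, R=True; an empty clause results — contradiction.
Every branch closes, so no satisfying assignment exists.

UNSATISFIABLE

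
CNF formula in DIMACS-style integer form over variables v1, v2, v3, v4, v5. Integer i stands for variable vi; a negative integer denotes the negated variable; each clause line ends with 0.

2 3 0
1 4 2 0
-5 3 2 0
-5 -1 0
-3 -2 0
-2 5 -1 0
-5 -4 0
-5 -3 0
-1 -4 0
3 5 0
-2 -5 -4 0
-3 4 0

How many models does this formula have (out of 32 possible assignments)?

2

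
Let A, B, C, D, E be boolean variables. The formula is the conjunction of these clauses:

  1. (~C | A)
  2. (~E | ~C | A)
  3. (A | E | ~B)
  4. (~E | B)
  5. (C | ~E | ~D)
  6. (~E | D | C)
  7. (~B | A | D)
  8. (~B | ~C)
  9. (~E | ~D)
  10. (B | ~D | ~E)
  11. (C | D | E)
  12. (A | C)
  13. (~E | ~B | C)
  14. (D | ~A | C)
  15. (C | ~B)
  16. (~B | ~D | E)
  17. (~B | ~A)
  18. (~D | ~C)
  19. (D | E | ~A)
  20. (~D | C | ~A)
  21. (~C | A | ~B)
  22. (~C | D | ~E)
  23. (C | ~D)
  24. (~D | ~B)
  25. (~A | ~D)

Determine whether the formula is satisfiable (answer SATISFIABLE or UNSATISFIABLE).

C = True:
  propagation gives A=True, B=False, E=False, D=False; an empty clause results — contradiction.
C = False:
  propagation gives A=True, D=True; an empty clause results — contradiction.
Every branch closes, so no satisfying assignment exists.

UNSATISFIABLE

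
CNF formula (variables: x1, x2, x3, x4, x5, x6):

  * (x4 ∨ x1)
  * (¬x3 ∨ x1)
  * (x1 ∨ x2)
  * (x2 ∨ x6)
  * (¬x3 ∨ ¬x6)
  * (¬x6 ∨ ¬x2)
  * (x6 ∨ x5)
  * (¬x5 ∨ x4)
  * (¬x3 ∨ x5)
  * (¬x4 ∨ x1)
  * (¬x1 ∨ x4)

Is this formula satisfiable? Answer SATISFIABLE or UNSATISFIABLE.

SATISFIABLE

Branch on x1: take x1 = True.
  then x4 is forced to True.
The remaining clauses are satisfied by x2 = True, x3 = True, x5 = True, x6 = False.
So x1=T, x2=T, x3=T, x4=T, x5=T, x6=F is a satisfying assignment.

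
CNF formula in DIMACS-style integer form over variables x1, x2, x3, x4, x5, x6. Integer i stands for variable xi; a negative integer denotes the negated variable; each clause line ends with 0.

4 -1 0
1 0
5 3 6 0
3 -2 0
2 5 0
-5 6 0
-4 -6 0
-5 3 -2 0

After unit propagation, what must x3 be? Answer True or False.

Unit clause (x1) sets x1 = True.
(x4 | ~x1) with x1 = True leaves only x4, so x4 = True.
In (~x4 | ~x6), ~x4 is now false; ~x6 must hold, so x6 = False.
(~x5 | x6): since x6 = False, the clause reduces to (~x5). x5 = False.
(x5 | x6 | x3): since x5 = False, x6 = False, the clause reduces to (x3). x3 = True.

True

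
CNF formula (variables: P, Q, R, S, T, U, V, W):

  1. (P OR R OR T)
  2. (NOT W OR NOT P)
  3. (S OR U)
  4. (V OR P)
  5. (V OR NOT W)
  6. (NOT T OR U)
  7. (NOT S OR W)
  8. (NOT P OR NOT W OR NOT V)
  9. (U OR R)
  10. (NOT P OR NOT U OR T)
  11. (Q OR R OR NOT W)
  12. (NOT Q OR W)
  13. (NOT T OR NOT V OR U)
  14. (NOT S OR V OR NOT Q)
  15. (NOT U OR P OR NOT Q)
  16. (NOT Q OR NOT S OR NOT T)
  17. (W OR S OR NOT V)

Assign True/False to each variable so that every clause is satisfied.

P=T  Q=F  R=F  S=F  T=T  U=T  V=F  W=F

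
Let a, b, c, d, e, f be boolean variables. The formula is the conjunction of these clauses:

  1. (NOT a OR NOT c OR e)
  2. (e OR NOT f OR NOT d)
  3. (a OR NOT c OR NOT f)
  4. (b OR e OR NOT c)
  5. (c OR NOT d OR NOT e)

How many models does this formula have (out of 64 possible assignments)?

34

Split on c, then e.
  c=1, e=1: b, d free; 3 ways for (a,f) × 2^2 = 12.
  c=1, e=0: remaining (a,b,d,f) ∈ {(0,1,0,0); (0,1,1,0)} — 2.
  c=0, e=1: forces d=0; a, b, f free → 2^3 = 8.
  c=0, e=0: a, b free; 3 ways for (d,f) × 2^2 = 12.
Total: 12 + 2 + 8 + 12 = 34.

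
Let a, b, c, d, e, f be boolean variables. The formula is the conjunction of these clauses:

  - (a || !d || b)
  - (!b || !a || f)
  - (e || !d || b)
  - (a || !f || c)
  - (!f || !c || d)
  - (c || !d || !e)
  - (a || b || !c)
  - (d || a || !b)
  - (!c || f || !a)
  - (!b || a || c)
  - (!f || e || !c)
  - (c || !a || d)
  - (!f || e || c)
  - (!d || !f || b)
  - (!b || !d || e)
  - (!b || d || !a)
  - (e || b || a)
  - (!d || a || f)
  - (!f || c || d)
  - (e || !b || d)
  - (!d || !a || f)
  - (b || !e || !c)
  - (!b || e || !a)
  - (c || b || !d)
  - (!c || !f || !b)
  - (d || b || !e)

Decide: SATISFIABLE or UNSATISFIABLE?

UNSATISFIABLE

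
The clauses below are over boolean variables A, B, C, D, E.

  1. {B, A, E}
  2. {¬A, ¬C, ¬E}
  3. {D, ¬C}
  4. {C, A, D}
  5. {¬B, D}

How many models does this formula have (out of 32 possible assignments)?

14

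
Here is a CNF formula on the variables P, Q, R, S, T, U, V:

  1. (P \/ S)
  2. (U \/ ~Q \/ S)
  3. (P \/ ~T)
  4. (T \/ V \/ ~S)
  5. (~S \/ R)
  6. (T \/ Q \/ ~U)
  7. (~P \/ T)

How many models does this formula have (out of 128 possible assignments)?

Split on S, then T.
  S=1, T=1: forces P=1; R=1; Q, U, V free → 2^3 = 8.
  S=1, T=0: remaining (P,Q,R,U,V) ∈ {(0,0,1,0,1); (0,1,1,0,1); (0,1,1,1,1)} — 3.
  S=0, T=1: R, V free; 3 ways for (P,Q,U) × 2^2 = 12.
  S=0, T=0: a clause becomes empty — 0.
Total: 8 + 3 + 12 + 0 = 23.

23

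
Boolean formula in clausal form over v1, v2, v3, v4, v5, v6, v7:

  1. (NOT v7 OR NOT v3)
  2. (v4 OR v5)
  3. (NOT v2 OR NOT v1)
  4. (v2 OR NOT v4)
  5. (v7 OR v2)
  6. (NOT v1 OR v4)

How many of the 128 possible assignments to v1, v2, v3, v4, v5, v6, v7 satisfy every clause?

20

Case analysis on v2 and v4:
  v2=T, v4=T: v5, v6 free; 3 ways for (v1,v3,v7) × 2^2 = 12.
  v2=T, v4=F: v6 free; 3 ways for (v1,v3,v5,v7) × 2^1 = 6.
  v2=F, v4=T: a clause becomes empty — 0.
  v2=F, v4=F: remaining (v1,v3,v5,v6,v7) ∈ {(F,F,T,F,T); (F,F,T,T,T)} — 2.
Total: 12 + 6 + 0 + 2 = 20.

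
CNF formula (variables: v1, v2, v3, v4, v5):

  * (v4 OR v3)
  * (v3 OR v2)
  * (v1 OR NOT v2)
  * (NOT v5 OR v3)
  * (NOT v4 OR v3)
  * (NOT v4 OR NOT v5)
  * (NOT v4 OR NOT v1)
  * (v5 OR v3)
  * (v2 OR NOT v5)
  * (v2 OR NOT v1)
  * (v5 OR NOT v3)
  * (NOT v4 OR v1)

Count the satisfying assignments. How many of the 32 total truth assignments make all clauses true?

1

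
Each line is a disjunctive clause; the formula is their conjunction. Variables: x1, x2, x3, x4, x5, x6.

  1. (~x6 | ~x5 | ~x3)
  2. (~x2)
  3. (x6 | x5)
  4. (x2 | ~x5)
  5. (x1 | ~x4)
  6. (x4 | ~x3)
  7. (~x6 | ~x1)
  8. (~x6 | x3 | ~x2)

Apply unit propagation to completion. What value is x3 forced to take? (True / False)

False

(~x2) is a unit clause: x2 = False.
In (~x5 | x2), x2 is now false; ~x5 must hold, so x5 = False.
(x5 | x6) with x5 = False leaves only x6, so x6 = True.
(~x6 | ~x1): since x6 = True, the clause reduces to (~x1). x1 = False.
From (x1 | ~x4) and x1 = False: x4 = False.
(~x3 | x4): since x4 = False, the clause reduces to (~x3). x3 = False.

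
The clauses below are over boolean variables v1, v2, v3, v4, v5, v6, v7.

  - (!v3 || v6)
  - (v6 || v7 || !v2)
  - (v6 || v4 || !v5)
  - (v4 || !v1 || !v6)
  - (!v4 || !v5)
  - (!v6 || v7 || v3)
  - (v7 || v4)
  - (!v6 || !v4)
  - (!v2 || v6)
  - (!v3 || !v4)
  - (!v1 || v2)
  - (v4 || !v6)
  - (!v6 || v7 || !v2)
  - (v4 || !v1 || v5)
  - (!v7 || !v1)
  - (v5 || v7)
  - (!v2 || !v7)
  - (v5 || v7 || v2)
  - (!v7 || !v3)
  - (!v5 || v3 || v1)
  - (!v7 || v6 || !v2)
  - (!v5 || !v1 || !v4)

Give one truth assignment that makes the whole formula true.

Try v1 = False.
Set v2 = False and propagate.
Try v3 = False.
  then v5 is forced to False.
  then v7 is forced to True.
The remaining clauses are satisfied by v4 = False, v6 = False.
Every clause has at least one true literal under this assignment.
Check each clause:
  1. (!v3 || v6) — !v3 is true.
  2. (v6 || v7 || !v2) — v7 is true.
  3. (v6 || !v5 || v4) — !v5 is true.
  4. (!v1 || v4 || !v6) — !v6 is true.
  5. (!v4 || !v5) — !v5 is true.
  6. (v7 || !v6 || v3) — !v6 is true.
  7. (v4 || v7) — v7 is true.
  8. (!v4 || !v6) — !v6 is true.
  9. (v6 || !v2) — !v2 is true.
  10. (!v4 || !v3) — !v4 is true.
  11. (!v1 || v2) — !v1 is true.
  12. (!v6 || v4) — !v6 is true.
  13. (!v2 || v7 || !v6) — !v6 is true.
  14. (v4 || v5 || !v1) — !v1 is true.
  15. (!v1 || !v7) — !v1 is true.
  16. (v5 || v7) — v7 is true.
  17. (!v2 || !v7) — !v2 is true.
  18. (v7 || v5 || v2) — v7 is true.
  19. (!v3 || !v7) — !v3 is true.
  20. (v3 || !v5 || v1) — !v5 is true.
  21. (!v7 || v6 || !v2) — !v2 is true.
  22. (!v5 || !v1 || !v4) — !v5 is true.

v1=0, v2=0, v3=0, v4=0, v5=0, v6=0, v7=1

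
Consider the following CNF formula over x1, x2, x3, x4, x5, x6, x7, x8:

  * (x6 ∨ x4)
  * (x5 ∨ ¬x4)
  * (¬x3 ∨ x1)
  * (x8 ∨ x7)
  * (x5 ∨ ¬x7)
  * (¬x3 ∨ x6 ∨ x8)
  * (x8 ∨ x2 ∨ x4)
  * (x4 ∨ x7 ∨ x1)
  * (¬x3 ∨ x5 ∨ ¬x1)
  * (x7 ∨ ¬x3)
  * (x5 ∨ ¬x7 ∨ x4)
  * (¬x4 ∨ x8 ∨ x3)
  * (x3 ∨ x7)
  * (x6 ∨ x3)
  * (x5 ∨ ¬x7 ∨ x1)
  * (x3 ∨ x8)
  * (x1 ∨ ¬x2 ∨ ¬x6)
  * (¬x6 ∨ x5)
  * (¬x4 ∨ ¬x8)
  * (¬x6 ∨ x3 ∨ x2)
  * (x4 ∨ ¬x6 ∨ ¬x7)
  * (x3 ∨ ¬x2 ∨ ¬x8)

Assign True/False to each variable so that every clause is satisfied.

Pure literal: x5 appears only positively; assign x5 = True.
Branch on x1: take x1 = True.
The remaining clauses are satisfied by x2 = False, x3 = True, x4 = True, x6 = True, x7 = True, x8 = False.
Every clause has at least one true literal under this assignment.

x1=True, x2=False, x3=True, x4=True, x5=True, x6=True, x7=True, x8=False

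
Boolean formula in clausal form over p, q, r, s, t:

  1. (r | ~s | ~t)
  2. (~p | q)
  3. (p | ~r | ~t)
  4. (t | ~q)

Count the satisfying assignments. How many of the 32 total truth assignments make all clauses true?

9

Case analysis on t and p:
  t=1, p=1: remaining (q,r,s) ∈ {(1,0,0); (1,1,0); (1,1,1)} — 3.
  t=1, p=0: remaining (q,r,s) ∈ {(0,0,0); (1,0,0)} — 2.
  t=0, p=1: a clause becomes empty — 0.
  t=0, p=0: remaining (q,r,s) ∈ {(0,0,0); (0,0,1); (0,1,0); (0,1,1)} — 4.
Total: 3 + 2 + 0 + 4 = 9.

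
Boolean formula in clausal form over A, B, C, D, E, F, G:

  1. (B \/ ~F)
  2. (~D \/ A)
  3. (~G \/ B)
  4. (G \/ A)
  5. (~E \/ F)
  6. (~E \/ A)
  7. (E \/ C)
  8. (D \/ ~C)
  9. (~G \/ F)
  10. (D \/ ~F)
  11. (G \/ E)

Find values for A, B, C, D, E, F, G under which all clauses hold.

A = True, B = True, C = True, D = True, E = True, F = True, G = False

Pure literal: A appears only positively; assign A = True.
B occurs only positively in the remaining clauses — set B = True.
Branch on C: take C = True.
  then D is forced to True.
Branch on E: take E = True.
  then F is forced to True.
G is now unconstrained; take G = False.
Every clause has at least one true literal under this assignment.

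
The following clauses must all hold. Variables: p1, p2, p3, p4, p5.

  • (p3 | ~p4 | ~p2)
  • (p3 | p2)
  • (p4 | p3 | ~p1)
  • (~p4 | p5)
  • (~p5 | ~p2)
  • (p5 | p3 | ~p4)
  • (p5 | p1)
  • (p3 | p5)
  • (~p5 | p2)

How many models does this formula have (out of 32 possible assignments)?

2

Satisfying assignments:
  p1=1 p2=0 p3=1 p4=0 p5=0
  p1=1 p2=1 p3=1 p4=0 p5=0
That's 2 in total.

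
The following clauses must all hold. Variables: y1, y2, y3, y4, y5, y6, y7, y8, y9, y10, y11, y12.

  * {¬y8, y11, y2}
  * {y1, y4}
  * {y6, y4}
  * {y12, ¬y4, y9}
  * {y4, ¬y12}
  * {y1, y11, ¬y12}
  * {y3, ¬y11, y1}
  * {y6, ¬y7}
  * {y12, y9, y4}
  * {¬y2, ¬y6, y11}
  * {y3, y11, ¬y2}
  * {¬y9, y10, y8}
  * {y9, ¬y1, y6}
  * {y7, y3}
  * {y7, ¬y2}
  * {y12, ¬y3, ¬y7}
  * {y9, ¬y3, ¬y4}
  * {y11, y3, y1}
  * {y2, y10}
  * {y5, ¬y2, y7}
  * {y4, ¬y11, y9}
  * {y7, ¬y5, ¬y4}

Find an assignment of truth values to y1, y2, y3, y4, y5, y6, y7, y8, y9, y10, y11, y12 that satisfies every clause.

y1=True, y2=False, y3=False, y4=True, y5=True, y6=True, y7=True, y8=False, y9=True, y10=True, y11=False, y12=False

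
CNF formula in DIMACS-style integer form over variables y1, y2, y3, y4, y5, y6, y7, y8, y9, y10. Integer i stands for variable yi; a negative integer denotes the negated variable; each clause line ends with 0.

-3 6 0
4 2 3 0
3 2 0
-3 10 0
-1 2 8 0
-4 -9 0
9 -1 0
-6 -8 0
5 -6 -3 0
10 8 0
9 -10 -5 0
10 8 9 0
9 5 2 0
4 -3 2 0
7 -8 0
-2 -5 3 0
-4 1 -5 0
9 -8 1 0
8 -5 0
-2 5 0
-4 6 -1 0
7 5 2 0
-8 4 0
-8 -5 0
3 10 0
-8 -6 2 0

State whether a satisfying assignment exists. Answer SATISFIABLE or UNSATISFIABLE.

y8 = True:
  propagation gives y6=False, y3=False, y2=True, y7=True; an empty clause results — contradiction.
y8 = False:
  propagation gives y10=True, y5=False, y2=False, y3=True; an empty clause results — contradiction.
Every branch closes, so no satisfying assignment exists.

UNSATISFIABLE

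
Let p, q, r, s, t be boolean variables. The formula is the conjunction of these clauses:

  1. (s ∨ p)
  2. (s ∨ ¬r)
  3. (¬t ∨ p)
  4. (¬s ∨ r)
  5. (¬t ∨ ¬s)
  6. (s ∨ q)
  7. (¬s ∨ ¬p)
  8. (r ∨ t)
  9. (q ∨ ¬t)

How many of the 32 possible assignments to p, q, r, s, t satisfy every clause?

3

Satisfying assignments:
  p=F q=F r=T s=T t=F
  p=F q=T r=T s=T t=F
  p=T q=T r=F s=F t=T
That's 3 in total.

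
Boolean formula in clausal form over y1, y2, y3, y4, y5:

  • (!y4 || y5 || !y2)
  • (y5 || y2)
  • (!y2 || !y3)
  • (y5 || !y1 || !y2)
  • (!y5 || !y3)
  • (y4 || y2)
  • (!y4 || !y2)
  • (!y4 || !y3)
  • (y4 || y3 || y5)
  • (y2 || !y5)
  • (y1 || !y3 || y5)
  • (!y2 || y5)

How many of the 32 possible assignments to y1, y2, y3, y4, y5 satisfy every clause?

2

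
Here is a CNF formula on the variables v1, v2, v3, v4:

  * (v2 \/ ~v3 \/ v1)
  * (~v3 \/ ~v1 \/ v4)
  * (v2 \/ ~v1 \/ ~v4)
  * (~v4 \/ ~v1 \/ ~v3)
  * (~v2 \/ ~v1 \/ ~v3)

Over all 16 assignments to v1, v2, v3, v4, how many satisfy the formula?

Case analysis on v1 and v3:
  v1=1, v3=1: a clause becomes empty — 0.
  v1=1, v3=0: remaining (v2,v4) ∈ {(0,0); (1,0); (1,1)} — 3.
  v1=0, v3=1: remaining (v2,v4) ∈ {(1,0); (1,1)} — 2.
  v1=0, v3=0: remaining (v2,v4) ∈ {(0,0); (0,1); (1,0); (1,1)} — 4.
Total: 0 + 3 + 2 + 4 = 9.

9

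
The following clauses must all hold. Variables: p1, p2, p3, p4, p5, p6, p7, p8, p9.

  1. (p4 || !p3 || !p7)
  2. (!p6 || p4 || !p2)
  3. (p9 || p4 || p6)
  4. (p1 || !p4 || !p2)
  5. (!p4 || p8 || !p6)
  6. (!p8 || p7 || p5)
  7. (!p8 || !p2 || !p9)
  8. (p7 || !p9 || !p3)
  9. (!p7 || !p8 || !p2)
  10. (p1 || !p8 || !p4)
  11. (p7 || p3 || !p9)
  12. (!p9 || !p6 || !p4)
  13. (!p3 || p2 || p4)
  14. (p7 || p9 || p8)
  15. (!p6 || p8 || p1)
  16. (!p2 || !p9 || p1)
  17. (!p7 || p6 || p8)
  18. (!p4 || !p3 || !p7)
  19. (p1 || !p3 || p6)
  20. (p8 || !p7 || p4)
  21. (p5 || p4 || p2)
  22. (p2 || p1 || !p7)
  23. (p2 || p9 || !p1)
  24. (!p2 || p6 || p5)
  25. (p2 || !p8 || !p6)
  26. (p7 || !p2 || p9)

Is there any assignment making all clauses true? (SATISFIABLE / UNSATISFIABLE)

p5 occurs only positively in the remaining clauses — set p5 = True.
Set p1 = True and propagate.
Branch on p2: take p2 = False.
  then p9 is forced to True.
Try p3 = False.
  then p7 is forced to True.
The remaining clauses are satisfied by p4 = True, p6 = False, p8 = True.
Every clause has at least one true literal under this assignment.
So p1 = 1, p2 = 0, p3 = 0, p4 = 1, p5 = 1, p6 = 0, p7 = 1, p8 = 1, p9 = 1 is a satisfying assignment.

SATISFIABLE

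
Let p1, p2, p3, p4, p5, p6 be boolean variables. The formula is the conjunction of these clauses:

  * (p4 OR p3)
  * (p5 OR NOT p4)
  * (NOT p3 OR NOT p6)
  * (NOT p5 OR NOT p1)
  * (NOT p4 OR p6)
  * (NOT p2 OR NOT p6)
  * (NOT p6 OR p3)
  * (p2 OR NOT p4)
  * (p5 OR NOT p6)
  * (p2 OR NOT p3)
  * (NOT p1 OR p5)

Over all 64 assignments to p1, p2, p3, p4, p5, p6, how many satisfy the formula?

Satisfying assignments:
  p1=F p2=T p3=T p4=F p5=F p6=F
  p1=F p2=T p3=T p4=F p5=T p6=F
Count: 2.

2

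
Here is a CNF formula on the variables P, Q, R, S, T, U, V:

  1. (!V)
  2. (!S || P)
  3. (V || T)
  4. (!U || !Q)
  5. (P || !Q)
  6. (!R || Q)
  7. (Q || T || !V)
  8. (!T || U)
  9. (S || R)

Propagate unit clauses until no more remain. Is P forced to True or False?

(!V) stands alone — V = False.
(V || T): since V = False, the clause reduces to (T). T = True.
From (!T || U) and T = True: U = True.
From (!U || !Q) and U = True: Q = False.
In (!R || Q), Q is now false; !R must hold, so R = False.
(R || S) with R = False leaves only S, so S = True.
(P || !S): since S = True, the clause reduces to (P). P = True.

True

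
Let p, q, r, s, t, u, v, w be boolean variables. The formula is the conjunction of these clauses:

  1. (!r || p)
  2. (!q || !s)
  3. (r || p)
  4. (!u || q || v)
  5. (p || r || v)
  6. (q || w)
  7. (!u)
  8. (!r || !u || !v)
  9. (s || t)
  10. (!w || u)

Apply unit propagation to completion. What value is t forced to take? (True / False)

True

(!u) stands alone — u = False.
In (!w || u), u is now false; !w must hold, so w = False.
(q || w) with w = False leaves only q, so q = True.
In (!s || !q), !q is now false; !s must hold, so s = False.
In (s || t), s is now false; t must hold, so t = True.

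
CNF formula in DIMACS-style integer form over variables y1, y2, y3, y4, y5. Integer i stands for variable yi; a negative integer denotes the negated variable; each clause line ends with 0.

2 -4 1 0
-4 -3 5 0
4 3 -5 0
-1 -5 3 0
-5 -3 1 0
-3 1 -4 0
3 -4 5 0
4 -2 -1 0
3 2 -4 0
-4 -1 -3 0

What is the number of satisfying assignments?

8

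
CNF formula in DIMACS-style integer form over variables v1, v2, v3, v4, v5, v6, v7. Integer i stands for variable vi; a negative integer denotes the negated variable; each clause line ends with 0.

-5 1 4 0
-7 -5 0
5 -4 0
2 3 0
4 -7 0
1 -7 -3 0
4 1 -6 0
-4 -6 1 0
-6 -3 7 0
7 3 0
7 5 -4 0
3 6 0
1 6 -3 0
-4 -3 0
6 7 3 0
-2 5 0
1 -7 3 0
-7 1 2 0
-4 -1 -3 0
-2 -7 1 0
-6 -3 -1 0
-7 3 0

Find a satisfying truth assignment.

v1 = T  v2 = T  v3 = T  v4 = F  v5 = T  v6 = F  v7 = F

Try v1 = True.
Set v2 = True and propagate.
  then v5 is forced to True.
  then v7 is forced to False.
  then v3 is forced to True.
  then v6 is forced to False.
  then v4 is forced to False.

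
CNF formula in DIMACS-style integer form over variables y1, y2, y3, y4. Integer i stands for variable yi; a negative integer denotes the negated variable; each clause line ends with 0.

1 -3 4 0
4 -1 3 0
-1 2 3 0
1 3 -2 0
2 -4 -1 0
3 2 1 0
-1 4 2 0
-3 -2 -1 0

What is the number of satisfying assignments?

3

The models are:
  y1=F y2=F y3=T y4=T
  y1=F y2=T y3=T y4=T
  y1=T y2=T y3=F y4=T
Count: 3.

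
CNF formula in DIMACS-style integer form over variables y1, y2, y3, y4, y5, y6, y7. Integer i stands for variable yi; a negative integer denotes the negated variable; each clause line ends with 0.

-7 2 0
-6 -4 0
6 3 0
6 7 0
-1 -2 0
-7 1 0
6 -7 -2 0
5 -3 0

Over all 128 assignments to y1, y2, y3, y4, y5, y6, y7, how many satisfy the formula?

Case analysis on y6 and y7:
  y6=T, y7=T: a clause becomes empty — 0.
  y6=T, y7=F: 9 of the 32 assignments to (y1,y2,y3,y4,y5) work.
  y6=F, y7=T: a clause becomes empty — 0.
  y6=F, y7=F: a clause becomes empty — 0.
Total: 0 + 9 + 0 + 0 = 9.

9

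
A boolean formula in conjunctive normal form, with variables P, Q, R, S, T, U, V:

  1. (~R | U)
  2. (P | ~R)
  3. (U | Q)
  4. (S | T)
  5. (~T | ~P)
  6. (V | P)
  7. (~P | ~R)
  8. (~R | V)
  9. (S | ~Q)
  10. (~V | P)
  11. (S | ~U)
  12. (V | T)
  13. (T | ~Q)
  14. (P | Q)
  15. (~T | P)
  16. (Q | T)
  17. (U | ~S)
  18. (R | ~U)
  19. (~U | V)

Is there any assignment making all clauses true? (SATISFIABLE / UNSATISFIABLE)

P = True:
  propagation gives T=False, S=True, R=False, V=True; an empty clause results — contradiction.
P = False:
  propagation gives R=False, V=True; an empty clause results — contradiction.
Every branch closes, so no satisfying assignment exists.

UNSATISFIABLE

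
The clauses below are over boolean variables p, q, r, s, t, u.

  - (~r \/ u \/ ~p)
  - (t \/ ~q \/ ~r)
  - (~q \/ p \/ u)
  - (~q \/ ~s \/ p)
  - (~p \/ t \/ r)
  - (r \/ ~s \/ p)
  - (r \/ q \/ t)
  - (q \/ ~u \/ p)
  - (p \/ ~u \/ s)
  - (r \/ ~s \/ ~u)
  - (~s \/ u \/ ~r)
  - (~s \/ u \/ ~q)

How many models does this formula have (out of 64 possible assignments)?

14

Case analysis on p and r:
  p=T, r=T: s free; 3 ways for (q,t,u) × 2^1 = 6.
  p=T, r=F: 5 of the 16 assignments to (q,s,t,u) work.
  p=F, r=T: remaining (q,s,t,u) ∈ {(F,F,F,F); (F,F,T,F)} — 2.
  p=F, r=F: remaining (q,s,t,u) ∈ {(F,F,T,F)} — 1.
Total: 6 + 5 + 2 + 1 = 14.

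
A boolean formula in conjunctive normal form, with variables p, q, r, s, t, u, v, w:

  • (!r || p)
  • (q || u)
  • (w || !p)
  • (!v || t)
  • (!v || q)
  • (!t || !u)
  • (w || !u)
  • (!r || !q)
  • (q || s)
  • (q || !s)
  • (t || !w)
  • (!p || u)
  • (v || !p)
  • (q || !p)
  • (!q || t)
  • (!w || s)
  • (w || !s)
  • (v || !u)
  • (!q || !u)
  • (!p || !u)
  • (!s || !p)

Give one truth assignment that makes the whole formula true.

p = False  q = True  r = False  s = False  t = True  u = False  v = True  w = False

Check each clause:
  1. (!r || p) — !r is true.
  2. (u || q) — q is true.
  3. (!p || w) — !p is true.
  4. (!v || t) — t is true.
  5. (!v || q) — q is true.
  6. (!t || !u) — !u is true.
  7. (w || !u) — !u is true.
  8. (!q || !r) — !r is true.
  9. (q || s) — q is true.
  10. (!s || q) — q is true.
  11. (t || !w) — !w is true.
  12. (u || !p) — !p is true.
  13. (!p || v) — !p is true.
  14. (q || !p) — q is true.
  15. (!q || t) — t is true.
  16. (!w || s) — !w is true.
  17. (!s || w) — !s is true.
  18. (!u || v) — !u is true.
  19. (!q || !u) — !u is true.
  20. (!p || !u) — !u is true.
  21. (!s || !p) — !s is true.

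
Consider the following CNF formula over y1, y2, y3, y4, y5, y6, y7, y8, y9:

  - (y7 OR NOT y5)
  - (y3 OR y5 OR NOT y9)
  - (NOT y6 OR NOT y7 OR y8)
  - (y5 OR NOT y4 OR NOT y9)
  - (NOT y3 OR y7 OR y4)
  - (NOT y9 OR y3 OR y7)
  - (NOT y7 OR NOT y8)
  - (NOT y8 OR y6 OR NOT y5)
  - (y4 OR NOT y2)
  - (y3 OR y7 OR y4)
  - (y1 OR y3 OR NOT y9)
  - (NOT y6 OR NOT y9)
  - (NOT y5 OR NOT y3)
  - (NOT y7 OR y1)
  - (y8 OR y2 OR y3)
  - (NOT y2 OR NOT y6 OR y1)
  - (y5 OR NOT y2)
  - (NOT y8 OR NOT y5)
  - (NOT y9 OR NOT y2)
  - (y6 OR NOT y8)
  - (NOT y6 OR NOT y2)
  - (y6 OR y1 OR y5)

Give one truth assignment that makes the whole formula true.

y1=True, y2=False, y3=True, y4=True, y5=False, y6=True, y7=False, y8=False, y9=False

Check each clause:
  1. (y7 OR NOT y5) — NOT y5 is true.
  2. (y5 OR NOT y9 OR y3) — y3 is true.
  3. (y8 OR NOT y7 OR NOT y6) — NOT y7 is true.
  4. (y5 OR NOT y4 OR NOT y9) — NOT y9 is true.
  5. (y7 OR NOT y3 OR y4) — y4 is true.
  6. (y3 OR NOT y9 OR y7) — y3 is true.
  7. (NOT y7 OR NOT y8) — NOT y8 is true.
  8. (NOT y8 OR NOT y5 OR y6) — NOT y8 is true.
  9. (y4 OR NOT y2) — y4 is true.
  10. (y7 OR y3 OR y4) — y3 is true.
  11. (NOT y9 OR y1 OR y3) — y1 is true.
  12. (NOT y6 OR NOT y9) — NOT y9 is true.
  13. (NOT y5 OR NOT y3) — NOT y5 is true.
  14. (NOT y7 OR y1) — y1 is true.
  15. (y8 OR y3 OR y2) — y3 is true.
  16. (y1 OR NOT y2 OR NOT y6) — y1 is true.
  17. (NOT y2 OR y5) — NOT y2 is true.
  18. (NOT y5 OR NOT y8) — NOT y8 is true.
  19. (NOT y2 OR NOT y9) — NOT y2 is true.
  20. (NOT y8 OR y6) — NOT y8 is true.
  21. (NOT y6 OR NOT y2) — NOT y2 is true.
  22. (y5 OR y1 OR y6) — y1 is true.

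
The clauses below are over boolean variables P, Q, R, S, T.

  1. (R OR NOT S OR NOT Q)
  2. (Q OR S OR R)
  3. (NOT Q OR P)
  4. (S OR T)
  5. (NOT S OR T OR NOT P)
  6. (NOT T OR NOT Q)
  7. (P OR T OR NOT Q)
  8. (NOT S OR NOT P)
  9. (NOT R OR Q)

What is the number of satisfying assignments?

The models are:
  P=F Q=F R=F S=T T=F
  P=F Q=F R=F S=T T=T
Count: 2.

2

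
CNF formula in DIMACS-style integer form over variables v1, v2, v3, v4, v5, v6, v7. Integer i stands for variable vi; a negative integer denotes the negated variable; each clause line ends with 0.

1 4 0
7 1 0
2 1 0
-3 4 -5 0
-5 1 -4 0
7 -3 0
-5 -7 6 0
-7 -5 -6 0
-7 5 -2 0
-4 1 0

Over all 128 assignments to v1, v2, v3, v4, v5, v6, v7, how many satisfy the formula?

24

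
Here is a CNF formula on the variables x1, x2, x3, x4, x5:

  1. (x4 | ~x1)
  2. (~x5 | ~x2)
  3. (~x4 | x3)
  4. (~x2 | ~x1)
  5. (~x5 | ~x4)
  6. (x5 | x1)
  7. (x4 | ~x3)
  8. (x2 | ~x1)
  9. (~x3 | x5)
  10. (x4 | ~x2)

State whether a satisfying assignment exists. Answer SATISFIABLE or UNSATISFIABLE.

Branch on x1: take x1 = False.
  then x5 is forced to True.
  then x2 is forced to False.
  then x4 is forced to False.
  then x3 is forced to False.
So x1=F, x2=F, x3=F, x4=F, x5=T is a satisfying assignment.

SATISFIABLE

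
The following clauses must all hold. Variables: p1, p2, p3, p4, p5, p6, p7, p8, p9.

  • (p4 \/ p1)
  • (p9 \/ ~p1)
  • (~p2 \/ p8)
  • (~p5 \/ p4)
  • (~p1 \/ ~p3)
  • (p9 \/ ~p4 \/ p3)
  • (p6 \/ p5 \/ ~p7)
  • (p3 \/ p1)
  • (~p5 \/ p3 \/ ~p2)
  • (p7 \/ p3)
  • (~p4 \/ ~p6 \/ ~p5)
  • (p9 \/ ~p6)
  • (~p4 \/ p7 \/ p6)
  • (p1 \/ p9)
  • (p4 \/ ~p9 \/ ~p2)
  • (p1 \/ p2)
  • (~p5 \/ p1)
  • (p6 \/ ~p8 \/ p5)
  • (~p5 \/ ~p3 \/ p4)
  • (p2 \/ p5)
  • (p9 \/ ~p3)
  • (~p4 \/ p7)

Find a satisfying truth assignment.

p1=T, p2=F, p3=F, p4=T, p5=T, p6=F, p7=T, p8=T, p9=T

Set p1 = True and propagate.
  then p9 is forced to True.
  then p3 is forced to False.
  then p7 is forced to True.
For the remaining variables, p2 = False, p4 = True, p5 = True, p6 = False, p8 = True works.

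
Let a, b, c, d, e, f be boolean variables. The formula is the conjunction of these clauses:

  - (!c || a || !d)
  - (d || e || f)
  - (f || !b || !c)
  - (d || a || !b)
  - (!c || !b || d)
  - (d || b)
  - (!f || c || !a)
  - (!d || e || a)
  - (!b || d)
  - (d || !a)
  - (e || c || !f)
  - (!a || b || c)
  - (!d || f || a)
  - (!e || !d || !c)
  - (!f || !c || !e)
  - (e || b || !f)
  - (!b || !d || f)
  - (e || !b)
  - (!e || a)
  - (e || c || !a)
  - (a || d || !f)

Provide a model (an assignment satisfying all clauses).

Try a = True.
  then d is forced to True.
Try b = False.
  then c is forced to True.
  then e is forced to False.
  then f is forced to False.

a=True, b=False, c=True, d=True, e=False, f=False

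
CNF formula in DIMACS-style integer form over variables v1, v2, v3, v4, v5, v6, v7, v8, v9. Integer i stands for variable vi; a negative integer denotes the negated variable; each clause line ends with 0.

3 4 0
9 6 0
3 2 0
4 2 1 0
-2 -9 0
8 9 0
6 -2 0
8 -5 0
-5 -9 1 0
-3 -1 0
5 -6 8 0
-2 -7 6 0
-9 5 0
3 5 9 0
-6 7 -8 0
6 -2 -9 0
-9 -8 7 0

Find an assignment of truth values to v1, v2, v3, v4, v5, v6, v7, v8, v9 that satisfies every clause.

v1=T  v2=T  v3=F  v4=T  v5=T  v6=T  v7=T  v8=T  v9=F

v4 occurs only positively in the remaining clauses — set v4 = True.
Try v1 = True.
  then v3 is forced to False.
  then v2 is forced to True.
  then v9 is forced to False.
  then v6 is forced to True.
  then v8 is forced to True.
  then v5 is forced to True.
  then v7 is forced to True.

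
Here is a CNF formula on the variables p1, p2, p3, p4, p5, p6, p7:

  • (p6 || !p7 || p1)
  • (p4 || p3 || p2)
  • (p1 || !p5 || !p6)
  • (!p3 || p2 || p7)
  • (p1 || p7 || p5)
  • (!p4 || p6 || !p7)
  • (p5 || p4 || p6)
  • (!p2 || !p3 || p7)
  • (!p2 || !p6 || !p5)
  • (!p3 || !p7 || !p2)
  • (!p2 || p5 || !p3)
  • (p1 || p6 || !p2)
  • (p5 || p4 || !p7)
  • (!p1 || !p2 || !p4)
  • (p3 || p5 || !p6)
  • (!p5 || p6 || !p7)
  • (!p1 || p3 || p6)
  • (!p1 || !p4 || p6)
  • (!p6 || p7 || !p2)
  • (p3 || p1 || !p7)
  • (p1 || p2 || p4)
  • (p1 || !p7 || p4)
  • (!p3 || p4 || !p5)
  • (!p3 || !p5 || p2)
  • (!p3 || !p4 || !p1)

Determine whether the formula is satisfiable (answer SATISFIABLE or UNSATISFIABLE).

Set p1 = False and propagate.
For the remaining variables, p2 = False, p3 = False, p4 = True, p5 = True, p6 = False, p7 = False works.
Every clause has at least one true literal under this assignment.
So p1=False, p2=False, p3=False, p4=True, p5=True, p6=False, p7=False is a satisfying assignment.

SATISFIABLE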